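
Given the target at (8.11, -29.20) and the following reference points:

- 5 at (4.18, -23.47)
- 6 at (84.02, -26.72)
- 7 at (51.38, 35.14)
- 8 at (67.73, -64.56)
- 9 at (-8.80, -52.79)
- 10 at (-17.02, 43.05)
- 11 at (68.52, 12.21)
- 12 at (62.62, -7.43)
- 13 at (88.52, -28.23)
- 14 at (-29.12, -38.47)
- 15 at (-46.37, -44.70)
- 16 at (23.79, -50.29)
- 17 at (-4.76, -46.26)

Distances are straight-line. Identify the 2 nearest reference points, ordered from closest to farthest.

Distances from (8.11, -29.20):
5: √((-3.93)² + (5.73)²) = √(15.4449 + 32.8329) = 6.95
6: √((75.91)² + (2.48)²) = √(5762.3281 + 6.1504) = 75.95
7: √((43.27)² + (64.34)²) = √(1872.2929 + 4139.6356) = 77.54
8: √((59.62)² + (-35.36)²) = √(3554.5444 + 1250.3296) = 69.32
9: √((-16.91)² + (-23.59)²) = √(285.9481 + 556.4881) = 29.02
10: √((-25.13)² + (72.25)²) = √(631.5169 + 5220.0625) = 76.50
11: √((60.41)² + (41.41)²) = √(3649.3681 + 1714.7881) = 73.24
12: √((54.51)² + (21.77)²) = √(2971.3401 + 473.9329) = 58.70
13: √((80.41)² + (0.97)²) = √(6465.7681 + 0.9409) = 80.42
14: √((-37.23)² + (-9.27)²) = √(1386.0729 + 85.9329) = 38.37
15: √((-54.48)² + (-15.50)²) = √(2968.0704 + 240.2500) = 56.64
16: √((15.68)² + (-21.09)²) = √(245.8624 + 444.7881) = 26.28
17: √((-12.87)² + (-17.06)²) = √(165.6369 + 291.0436) = 21.37
Sorted: 5 (6.95) < 17 (21.37) < 16 (26.28) < 9 (29.02) < …

5, 17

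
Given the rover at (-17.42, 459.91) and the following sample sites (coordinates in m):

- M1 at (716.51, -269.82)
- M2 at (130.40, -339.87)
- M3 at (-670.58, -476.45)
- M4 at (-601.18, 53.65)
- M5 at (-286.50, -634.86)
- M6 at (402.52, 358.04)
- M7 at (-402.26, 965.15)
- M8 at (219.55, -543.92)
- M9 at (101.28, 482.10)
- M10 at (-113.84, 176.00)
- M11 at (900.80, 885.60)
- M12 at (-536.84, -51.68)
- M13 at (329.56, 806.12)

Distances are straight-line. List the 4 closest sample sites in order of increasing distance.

M9, M10, M6, M13

Distances from (-17.42, 459.91):
M1: √((733.93)² + (-729.73)²) = √(538653.2449 + 532505.8729) = 1034.97 m
M2: √((147.82)² + (-799.78)²) = √(21850.7524 + 639648.0484) = 813.33 m
M3: √((-653.16)² + (-936.36)²) = √(426617.9856 + 876770.0496) = 1141.66 m
M4: √((-583.76)² + (-406.26)²) = √(340775.7376 + 165047.1876) = 711.21 m
M5: √((-269.08)² + (-1094.77)²) = √(72404.0464 + 1198521.3529) = 1127.35 m
M6: √((419.94)² + (-101.87)²) = √(176349.6036 + 10377.4969) = 432.12 m
M7: √((-384.84)² + (505.24)²) = √(148101.8256 + 255267.4576) = 635.11 m
M8: √((236.97)² + (-1003.83)²) = √(56154.7809 + 1007674.6689) = 1031.42 m
M9: √((118.70)² + (22.19)²) = √(14089.6900 + 492.3961) = 120.76 m
M10: √((-96.42)² + (-283.91)²) = √(9296.8164 + 80604.8881) = 299.84 m
M11: √((918.22)² + (425.69)²) = √(843127.9684 + 181211.9761) = 1012.10 m
M12: √((-519.42)² + (-511.59)²) = √(269797.1364 + 261724.3281) = 729.06 m
M13: √((346.98)² + (346.21)²) = √(120395.1204 + 119861.3641) = 490.16 m
Sorted: M9 (120.76 m) < M10 (299.84 m) < M6 (432.12 m) < M13 (490.16 m) < M7 (635.11 m) < M4 (711.21 m) < …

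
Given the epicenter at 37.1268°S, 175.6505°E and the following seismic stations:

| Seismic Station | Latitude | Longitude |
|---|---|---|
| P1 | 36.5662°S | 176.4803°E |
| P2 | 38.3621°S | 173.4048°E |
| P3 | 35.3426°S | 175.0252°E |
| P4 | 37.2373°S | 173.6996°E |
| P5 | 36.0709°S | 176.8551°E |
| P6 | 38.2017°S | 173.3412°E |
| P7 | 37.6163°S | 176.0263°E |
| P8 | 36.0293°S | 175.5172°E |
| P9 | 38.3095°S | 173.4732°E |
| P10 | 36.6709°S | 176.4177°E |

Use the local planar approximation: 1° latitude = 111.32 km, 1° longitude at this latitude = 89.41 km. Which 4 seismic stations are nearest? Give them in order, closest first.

P7, P10, P1, P8

Distances from 37.1268°S, 175.6505°E:
P1: 96.9486 km
P2: 243.3636 km
P3: 206.3358 km
P4: 174.8632 km
P5: 159.4249 km
P6: 238.6414 km
P7: 64.0177 km
P8: 122.7537 km
P9: 235.0132 km
P10: 85.3286 km
Sorted: P7 (64.0177 km) < P10 (85.3286 km) < P1 (96.9486 km) < P8 (122.7537 km) < P5 (159.4249 km) < P4 (174.8632 km) < …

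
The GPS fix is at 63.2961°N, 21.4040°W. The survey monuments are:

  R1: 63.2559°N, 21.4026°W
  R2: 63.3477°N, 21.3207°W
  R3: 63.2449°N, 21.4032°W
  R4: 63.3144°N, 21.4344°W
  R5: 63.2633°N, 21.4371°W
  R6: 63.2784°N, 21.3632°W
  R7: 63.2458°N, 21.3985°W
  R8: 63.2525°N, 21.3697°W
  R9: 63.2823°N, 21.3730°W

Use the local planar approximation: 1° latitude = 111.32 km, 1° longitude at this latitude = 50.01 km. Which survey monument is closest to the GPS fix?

R9

Distances from 63.2961°N, 21.4040°W:
R1: √((-0.0402·111.32)² + (0.0014·50.01)²) = √(20.026198 + 0.004902) = 4.4756 km
R2: √((0.0516·111.32)² + (0.0833·50.01)²) = √(32.994823 + 17.354165) = 7.0957 km
R3: √((-0.0512·111.32)² + (0.0008·50.01)²) = √(32.485258 + 0.001601) = 5.6997 km
R4: √((0.0183·111.32)² + (-0.0304·50.01)²) = √(4.150005 + 2.311324) = 2.5419 km
R5: √((-0.0328·111.32)² + (-0.0331·50.01)²) = √(13.331962 + 2.740121) = 4.0090 km
R6: √((-0.0177·111.32)² + (0.0408·50.01)²) = √(3.882334 + 4.163265) = 2.8365 km
R7: √((-0.0503·111.32)² + (0.0055·50.01)²) = √(31.353236 + 0.075655) = 5.6061 km
R8: √((-0.0436·111.32)² + (0.0343·50.01)²) = √(23.556967 + 2.942402) = 5.1478 km
R9: √((-0.0138·111.32)² + (0.0310·50.01)²) = √(2.359960 + 2.403461) = 2.1825 km
Minimum: R9 at 2.1825 km.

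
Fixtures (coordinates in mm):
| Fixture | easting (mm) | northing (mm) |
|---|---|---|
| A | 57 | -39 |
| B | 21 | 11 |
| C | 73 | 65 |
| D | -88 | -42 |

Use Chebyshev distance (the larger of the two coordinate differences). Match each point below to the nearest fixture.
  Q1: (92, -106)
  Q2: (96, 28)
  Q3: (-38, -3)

Q1 at (92, -106):
  A: 67 mm
  B: 117 mm
  C: 171 mm
  D: 180 mm
  → nearest: A (67 mm)
Q2 at (96, 28):
  A: 67 mm
  B: 75 mm
  C: 37 mm
  D: 184 mm
  → nearest: C (37 mm)
Q3 at (-38, -3):
  A: 95 mm
  B: 59 mm
  C: 111 mm
  D: 50 mm
  → nearest: D (50 mm)

Q1→A; Q2→C; Q3→D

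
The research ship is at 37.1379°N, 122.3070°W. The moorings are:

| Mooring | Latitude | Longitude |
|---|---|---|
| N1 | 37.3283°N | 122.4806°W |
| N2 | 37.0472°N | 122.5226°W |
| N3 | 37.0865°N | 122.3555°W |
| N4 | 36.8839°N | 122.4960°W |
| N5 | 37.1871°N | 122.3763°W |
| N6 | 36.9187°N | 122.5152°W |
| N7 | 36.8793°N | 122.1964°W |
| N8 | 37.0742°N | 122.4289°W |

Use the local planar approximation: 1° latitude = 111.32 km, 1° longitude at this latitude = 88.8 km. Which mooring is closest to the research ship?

Distances from 37.1379°N, 122.3070°W:
N1: √((0.1904·111.32)² + (-0.1736·88.8)²) = √(449.241929 + 237.643190) = 26.2085 km
N2: √((-0.0907·111.32)² + (-0.2156·88.8)²) = √(101.943836 + 366.541746) = 21.6445 km
N3: √((-0.0514·111.32)² + (-0.0485·88.8)²) = √(32.739545 + 18.548526) = 7.1616 km
N4: √((-0.2540·111.32)² + (-0.1890·88.8)²) = √(799.491459 + 281.675802) = 32.8811 km
N5: √((0.0492·111.32)² + (-0.0693·88.8)²) = √(29.996916 + 37.869747) = 8.2381 km
N6: √((-0.2192·111.32)² + (-0.2082·88.8)²) = √(595.425589 + 341.812060) = 30.6143 km
N7: √((-0.2586·111.32)² + (0.1106·88.8)²) = √(828.711635 + 96.457541) = 30.4166 km
N8: √((-0.0637·111.32)² + (-0.1219·88.8)²) = √(50.283472 + 117.174563) = 12.9406 km
Minimum: N3 at 7.1616 km.

N3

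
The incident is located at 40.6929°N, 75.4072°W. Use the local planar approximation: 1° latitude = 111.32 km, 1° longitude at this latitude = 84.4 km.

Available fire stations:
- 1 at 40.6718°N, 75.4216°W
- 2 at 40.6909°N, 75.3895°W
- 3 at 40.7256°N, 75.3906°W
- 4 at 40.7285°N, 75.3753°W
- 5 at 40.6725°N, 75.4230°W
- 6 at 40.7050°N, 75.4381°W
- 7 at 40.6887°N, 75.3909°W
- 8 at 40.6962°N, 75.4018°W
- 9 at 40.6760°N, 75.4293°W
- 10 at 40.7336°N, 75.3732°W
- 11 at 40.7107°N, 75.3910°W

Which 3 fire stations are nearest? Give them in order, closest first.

Distances from 40.6929°N, 75.4072°W:
1: √((-0.0211·111.32)² + (-0.0144·84.4)²) = √(5.517106 + 1.477100) = 2.6447 km
2: √((-0.0020·111.32)² + (0.0177·84.4)²) = √(0.049569 + 2.231677) = 1.5104 km
3: √((0.0327·111.32)² + (0.0166·84.4)²) = √(13.250794 + 1.962913) = 3.9005 km
4: √((0.0356·111.32)² + (0.0319·84.4)²) = √(15.705306 + 7.248802) = 4.7910 km
5: √((-0.0204·111.32)² + (-0.0158·84.4)²) = √(5.157114 + 1.778276) = 2.6335 km
6: √((0.0121·111.32)² + (-0.0309·84.4)²) = √(1.814334 + 6.801455) = 2.9353 km
7: √((-0.0042·111.32)² + (0.0163·84.4)²) = √(0.218597 + 1.892606) = 1.4530 km
8: √((0.0033·111.32)² + (0.0054·84.4)²) = √(0.134950 + 0.207717) = 0.5854 km
9: √((-0.0169·111.32)² + (-0.0221·84.4)²) = √(3.539320 + 3.479120) = 2.6492 km
10: √((0.0407·111.32)² + (0.0340·84.4)²) = √(20.527460 + 8.234604) = 5.3630 km
11: √((0.0178·111.32)² + (0.0162·84.4)²) = √(3.926326 + 1.869455) = 2.4074 km
Sorted: 8 (0.5854 km) < 7 (1.4530 km) < 2 (1.5104 km) < 11 (2.4074 km) < 5 (2.6335 km) < …

8, 7, 2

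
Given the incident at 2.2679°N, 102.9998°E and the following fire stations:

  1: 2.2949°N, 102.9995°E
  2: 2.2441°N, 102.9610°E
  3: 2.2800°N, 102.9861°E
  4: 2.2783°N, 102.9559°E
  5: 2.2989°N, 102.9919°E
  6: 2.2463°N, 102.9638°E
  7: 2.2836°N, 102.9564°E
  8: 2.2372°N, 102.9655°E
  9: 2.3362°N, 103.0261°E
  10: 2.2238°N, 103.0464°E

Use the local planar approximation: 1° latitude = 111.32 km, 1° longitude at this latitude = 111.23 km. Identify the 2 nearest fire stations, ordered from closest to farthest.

Distances from 2.2679°N, 102.9998°E:
1: √((0.0270·111.32)² + (-0.0003·111.23)²) = √(9.033872 + 0.001113) = 3.0058 km
2: √((-0.0238·111.32)² + (-0.0388·111.23)²) = √(7.019405 + 18.625474) = 5.0641 km
3: √((0.0121·111.32)² + (-0.0137·111.23)²) = √(1.814334 + 2.322122) = 2.0338 km
4: √((0.0104·111.32)² + (-0.0439·111.23)²) = √(1.340334 + 23.843660) = 5.0184 km
5: √((0.0310·111.32)² + (-0.0079·111.23)²) = √(11.908849 + 0.772144) = 3.5610 km
6: √((-0.0216·111.32)² + (-0.0360·111.23)²) = √(5.781678 + 16.034258) = 4.6708 km
7: √((0.0157·111.32)² + (-0.0434·111.23)²) = √(3.054539 + 23.303617) = 5.1340 km
8: √((-0.0307·111.32)² + (-0.0343·111.23)²) = √(11.679470 + 14.555667) = 5.1220 km
9: √((0.0683·111.32)² + (0.0263·111.23)²) = √(57.807981 + 8.557667) = 8.1465 km
10: √((-0.0441·111.32)² + (0.0466·111.23)²) = √(24.100362 + 26.866785) = 7.1391 km
Sorted: 3 (2.0338 km) < 1 (3.0058 km) < 5 (3.5610 km) < 6 (4.6708 km) < …

3, 1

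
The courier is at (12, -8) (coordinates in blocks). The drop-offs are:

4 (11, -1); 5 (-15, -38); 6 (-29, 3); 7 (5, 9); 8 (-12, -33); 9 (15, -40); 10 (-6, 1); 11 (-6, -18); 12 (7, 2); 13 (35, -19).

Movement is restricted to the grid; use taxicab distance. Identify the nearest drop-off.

4

Distances from (12, -8):
4: |-1| + |7| = 1 + 7 = 8 blocks
5: |-27| + |-30| = 27 + 30 = 57 blocks
6: |-41| + |11| = 41 + 11 = 52 blocks
7: |-7| + |17| = 7 + 17 = 24 blocks
8: |-24| + |-25| = 24 + 25 = 49 blocks
9: |3| + |-32| = 3 + 32 = 35 blocks
10: |-18| + |9| = 18 + 9 = 27 blocks
11: |-18| + |-10| = 18 + 10 = 28 blocks
12: |-5| + |10| = 5 + 10 = 15 blocks
13: |23| + |-11| = 23 + 11 = 34 blocks
Minimum: 4 at 8 blocks.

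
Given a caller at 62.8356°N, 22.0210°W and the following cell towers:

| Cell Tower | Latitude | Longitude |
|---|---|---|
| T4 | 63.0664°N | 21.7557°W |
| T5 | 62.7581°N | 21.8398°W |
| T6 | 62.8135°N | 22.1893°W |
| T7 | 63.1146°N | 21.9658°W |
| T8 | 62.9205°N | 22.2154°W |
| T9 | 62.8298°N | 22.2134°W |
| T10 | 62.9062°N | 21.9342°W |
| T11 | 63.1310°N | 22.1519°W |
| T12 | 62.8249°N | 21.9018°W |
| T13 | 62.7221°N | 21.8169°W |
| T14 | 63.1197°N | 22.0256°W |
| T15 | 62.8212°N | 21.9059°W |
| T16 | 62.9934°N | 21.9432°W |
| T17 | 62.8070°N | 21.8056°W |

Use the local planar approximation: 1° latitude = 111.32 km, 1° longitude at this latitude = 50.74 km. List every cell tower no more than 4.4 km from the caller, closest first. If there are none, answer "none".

Distances from 62.8356°N, 22.0210°W:
T4: √((0.2308·111.32)² + (0.2653·50.74)²) = √(660.112572 + 181.207190) = 29.0055 km
T5: √((-0.0775·111.32)² + (0.1812·50.74)²) = √(74.430305 + 84.531254) = 12.6080 km
T6: √((-0.0221·111.32)² + (-0.1683·50.74)²) = √(6.052446 + 72.923778) = 8.8869 km
T7: √((0.2790·111.32)² + (0.0552·50.74)²) = √(964.616757 + 7.844750) = 31.1843 km
T8: √((0.0849·111.32)² + (-0.1944·50.74)²) = √(89.322686 + 97.295655) = 13.6608 km
T9: √((-0.0058·111.32)² + (-0.1924·50.74)²) = √(0.416872 + 95.303985) = 9.7837 km
T10: √((0.0706·111.32)² + (0.0868·50.74)²) = √(61.766899 + 19.397260) = 9.0091 km
T11: √((0.2954·111.32)² + (-0.1309·50.74)²) = √(1081.352721 + 44.114384) = 33.5480 km
T12: √((-0.0107·111.32)² + (0.1192·50.74)²) = √(1.418776 + 36.580820) = 6.1644 km
T13: √((-0.1135·111.32)² + (0.2041·50.74)²) = √(159.638676 + 107.247440) = 16.3366 km
T14: √((0.2841·111.32)² + (-0.0046·50.74)²) = √(1000.204635 + 0.054477) = 31.6269 km
T15: √((-0.0144·111.32)² + (0.1151·50.74)²) = √(2.569635 + 34.107632) = 6.0562 km
T16: √((0.1578·111.32)² + (0.0778·50.74)²) = √(308.574755 + 15.583325) = 18.0044 km
T17: √((-0.0286·111.32)² + (0.2154·50.74)²) = √(10.136277 + 119.451697) = 11.3837 km
Threshold 4.4 km: none within range.

none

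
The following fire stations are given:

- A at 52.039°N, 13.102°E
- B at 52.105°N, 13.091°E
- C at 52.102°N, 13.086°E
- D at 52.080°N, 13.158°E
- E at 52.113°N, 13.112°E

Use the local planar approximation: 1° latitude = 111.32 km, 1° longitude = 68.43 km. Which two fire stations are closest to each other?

Pairwise distances:
B–C: 0.478 km
B–E: 1.691 km
C–E: 2.160 km
D–E: 4.838 km
B–D: 5.363 km
C–D: 5.502 km
A–D: 5.960 km
A–C: 7.098 km
A–B: 7.386 km
A–E: 8.266 km
Closest pair: B–C at 0.478 km.

B and C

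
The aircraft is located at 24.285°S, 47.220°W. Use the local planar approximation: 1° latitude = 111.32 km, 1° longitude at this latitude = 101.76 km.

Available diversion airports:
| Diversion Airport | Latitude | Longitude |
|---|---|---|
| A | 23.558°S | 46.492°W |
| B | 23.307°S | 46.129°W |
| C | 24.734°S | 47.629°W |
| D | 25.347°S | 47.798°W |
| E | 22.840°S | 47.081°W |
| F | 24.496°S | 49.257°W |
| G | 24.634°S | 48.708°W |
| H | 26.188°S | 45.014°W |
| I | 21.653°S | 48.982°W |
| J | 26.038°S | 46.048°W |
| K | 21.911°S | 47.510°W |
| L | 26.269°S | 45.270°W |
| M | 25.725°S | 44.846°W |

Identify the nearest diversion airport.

C

Distances from 24.285°S, 47.220°W:
A: 109.716 km
B: 155.494 km
C: 65.042 km
D: 132.045 km
E: 161.478 km
F: 208.612 km
G: 156.324 km
H: 308.657 km
I: 343.503 km
J: 228.702 km
K: 265.916 km
L: 296.907 km
M: 289.925 km
Minimum: C at 65.042 km.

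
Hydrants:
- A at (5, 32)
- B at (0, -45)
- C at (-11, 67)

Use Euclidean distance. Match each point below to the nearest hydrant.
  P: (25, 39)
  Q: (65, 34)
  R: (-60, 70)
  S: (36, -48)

P→A; Q→A; R→C; S→B

P at (25, 39):
  A: 21.2
  B: 87.6
  C: 45.6
  → nearest: A (21.2)
Q at (65, 34):
  A: 60.0
  B: 102.3
  C: 82.9
  → nearest: A (60.0)
R at (-60, 70):
  A: 75.3
  B: 129.7
  C: 49.1
  → nearest: C (49.1)
S at (36, -48):
  A: 85.8
  B: 36.1
  C: 124.2
  → nearest: B (36.1)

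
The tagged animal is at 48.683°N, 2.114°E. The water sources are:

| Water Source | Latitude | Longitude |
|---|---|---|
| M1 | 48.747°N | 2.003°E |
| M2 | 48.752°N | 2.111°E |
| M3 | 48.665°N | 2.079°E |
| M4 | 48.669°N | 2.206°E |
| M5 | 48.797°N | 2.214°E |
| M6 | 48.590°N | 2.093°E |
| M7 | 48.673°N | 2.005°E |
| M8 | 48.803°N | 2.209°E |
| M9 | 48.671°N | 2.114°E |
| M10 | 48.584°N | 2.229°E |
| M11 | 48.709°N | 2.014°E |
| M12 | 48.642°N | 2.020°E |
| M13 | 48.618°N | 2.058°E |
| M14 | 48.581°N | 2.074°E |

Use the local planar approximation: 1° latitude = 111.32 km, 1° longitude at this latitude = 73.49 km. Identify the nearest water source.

Distances from 48.683°N, 2.114°E:
M1: 10.831 km
M2: 7.684 km
M3: 3.261 km
M4: 6.938 km
M5: 14.665 km
M6: 10.467 km
M7: 8.087 km
M8: 15.073 km
M9: 1.336 km
M10: 13.888 km
M11: 7.898 km
M12: 8.280 km
M13: 8.324 km
M14: 11.729 km
Minimum: M9 at 1.336 km.

M9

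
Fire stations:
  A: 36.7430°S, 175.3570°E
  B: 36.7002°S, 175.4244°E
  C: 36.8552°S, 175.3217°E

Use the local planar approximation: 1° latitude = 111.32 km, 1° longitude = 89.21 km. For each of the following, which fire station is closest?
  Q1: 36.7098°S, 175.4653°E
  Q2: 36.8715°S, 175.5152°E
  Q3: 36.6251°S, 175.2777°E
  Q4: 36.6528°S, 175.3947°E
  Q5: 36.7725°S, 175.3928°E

Q1 at 36.7098°S, 175.4653°E:
  A: √((-0.0332·111.32)² + (-0.1083·89.21)²) = √(13.659115 + 93.343481) = 10.3442 km
  B: √((0.0096·111.32)² + (-0.0409·89.21)²) = √(1.142060 + 13.312931) = 3.8020 km
  C: √((-0.1454·111.32)² + (-0.1436·89.21)²) = √(261.984265 + 164.110345) = 20.6421 km
  → nearest: B (3.8020 km)
Q2 at 36.8715°S, 175.5152°E:
  A: √((0.1285·111.32)² + (-0.1582·89.21)²) = √(204.622153 + 199.177390) = 20.0948 km
  B: √((0.1713·111.32)² + (-0.0908·89.21)²) = √(363.631185 + 65.614342) = 20.7182 km
  C: √((0.0163·111.32)² + (-0.1935·89.21)²) = √(3.292468 + 297.981305) = 17.3572 km
  → nearest: C (17.3572 km)
Q3 at 36.6251°S, 175.2777°E:
  A: √((-0.1179·111.32)² + (0.0793·89.21)²) = √(172.255860 + 50.046470) = 14.9098 km
  B: √((-0.0751·111.32)² + (0.1467·89.21)²) = √(69.891807 + 171.272370) = 15.5295 km
  C: √((-0.2301·111.32)² + (0.0440·89.21)²) = √(656.114495 + 15.407509) = 25.9137 km
  → nearest: A (14.9098 km)
Q4 at 36.6528°S, 175.3947°E:
  A: √((-0.0902·111.32)² + (-0.0377·89.21)²) = √(100.822966 + 11.311229) = 10.5893 km
  B: √((-0.0474·111.32)² + (0.0297·89.21)²) = √(27.842170 + 7.020046) = 5.9044 km
  C: √((-0.2024·111.32)² + (-0.0730·89.21)²) = √(507.653531 + 42.410442) = 23.4534 km
  → nearest: B (5.9044 km)
Q5 at 36.7725°S, 175.3928°E:
  A: √((0.0295·111.32)² + (-0.0358·89.21)²) = √(10.784262 + 10.199835) = 4.5808 km
  B: √((0.0723·111.32)² + (0.0316·89.21)²) = √(64.777322 + 7.946964) = 8.5279 km
  C: √((-0.0827·111.32)² + (-0.0711·89.21)²) = √(84.753456 + 40.231505) = 11.1797 km
  → nearest: A (4.5808 km)

Q1→B; Q2→C; Q3→A; Q4→B; Q5→A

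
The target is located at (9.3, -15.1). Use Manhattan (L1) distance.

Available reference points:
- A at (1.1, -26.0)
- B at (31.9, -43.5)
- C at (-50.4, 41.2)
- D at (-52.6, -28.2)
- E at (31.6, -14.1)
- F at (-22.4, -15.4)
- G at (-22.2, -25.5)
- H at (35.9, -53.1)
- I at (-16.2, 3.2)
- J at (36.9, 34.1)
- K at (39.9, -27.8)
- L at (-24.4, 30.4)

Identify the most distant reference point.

Distances from (9.3, -15.1):
A: |-8.2| + |-10.9| = 8.2 + 10.9 = 19.1
B: |22.6| + |-28.4| = 22.6 + 28.4 = 51.0
C: |-59.7| + |56.3| = 59.7 + 56.3 = 116.0
D: |-61.9| + |-13.1| = 61.9 + 13.1 = 75.0
E: |22.3| + |1.0| = 22.3 + 1.0 = 23.3
F: |-31.7| + |-0.3| = 31.7 + 0.3 = 32.0
G: |-31.5| + |-10.4| = 31.5 + 10.4 = 41.9
H: |26.6| + |-38.0| = 26.6 + 38.0 = 64.6
I: |-25.5| + |18.3| = 25.5 + 18.3 = 43.8
J: |27.6| + |49.2| = 27.6 + 49.2 = 76.8
K: |30.6| + |-12.7| = 30.6 + 12.7 = 43.3
L: |-33.7| + |45.5| = 33.7 + 45.5 = 79.2
Maximum: C at 116.0.

C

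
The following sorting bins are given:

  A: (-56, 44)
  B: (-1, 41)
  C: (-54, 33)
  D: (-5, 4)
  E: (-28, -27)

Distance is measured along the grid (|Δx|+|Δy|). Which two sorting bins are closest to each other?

Pairwise distances:
A–B: |55| + |-3| = 55 + 3 = 58
A–C: |2| + |-11| = 2 + 11 = 13
A–D: |51| + |-40| = 51 + 40 = 91
A–E: |28| + |-71| = 28 + 71 = 99
B–C: |-53| + |-8| = 53 + 8 = 61
B–D: |-4| + |-37| = 4 + 37 = 41
B–E: |-27| + |-68| = 27 + 68 = 95
C–D: |49| + |-29| = 49 + 29 = 78
C–E: |26| + |-60| = 26 + 60 = 86
D–E: |-23| + |-31| = 23 + 31 = 54
Closest pair: A–C at 13.

A and C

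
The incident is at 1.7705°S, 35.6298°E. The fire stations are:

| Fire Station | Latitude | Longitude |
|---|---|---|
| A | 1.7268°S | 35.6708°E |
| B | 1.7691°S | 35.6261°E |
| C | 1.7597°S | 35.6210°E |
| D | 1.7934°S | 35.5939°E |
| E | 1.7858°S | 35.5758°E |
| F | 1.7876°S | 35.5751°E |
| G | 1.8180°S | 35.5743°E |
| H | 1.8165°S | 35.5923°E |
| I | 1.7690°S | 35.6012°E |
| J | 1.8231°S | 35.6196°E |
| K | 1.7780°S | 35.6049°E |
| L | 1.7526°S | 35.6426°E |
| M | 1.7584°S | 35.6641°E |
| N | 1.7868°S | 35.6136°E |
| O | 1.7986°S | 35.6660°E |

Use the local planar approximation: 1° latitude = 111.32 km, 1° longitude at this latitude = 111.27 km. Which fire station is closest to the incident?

B

Distances from 1.7705°S, 35.6298°E:
A: √((0.0437·111.32)² + (0.0410·111.27)²) = √(23.665150 + 20.812483) = 6.6692 km
B: √((0.0014·111.32)² + (-0.0037·111.27)²) = √(0.024289 + 0.169496) = 0.4402 km
C: √((0.0108·111.32)² + (-0.0088·111.27)²) = √(1.445419 + 0.958786) = 1.5505 km
D: √((-0.0229·111.32)² + (-0.0359·111.27)²) = √(6.498563 + 15.956773) = 4.7387 km
E: √((-0.0153·111.32)² + (-0.0540·111.27)²) = √(2.900877 + 36.103034) = 6.2453 km
F: √((-0.0171·111.32)² + (-0.0547·111.27)²) = √(3.623586 + 37.045105) = 6.3772 km
G: √((-0.0475·111.32)² + (-0.0555·111.27)²) = √(27.959771 + 38.136615) = 8.1300 km
H: √((-0.0460·111.32)² + (-0.0375·111.27)²) = √(26.221773 + 17.410799) = 6.6055 km
I: √((0.0015·111.32)² + (-0.0286·111.27)²) = √(0.027882 + 10.127173) = 3.1867 km
J: √((-0.0526·111.32)² + (-0.0102·111.27)²) = √(34.286084 + 1.288121) = 5.9644 km
K: √((-0.0075·111.32)² + (-0.0249·111.27)²) = √(0.697058 + 7.676352) = 2.8937 km
L: √((0.0179·111.32)² + (0.0128·111.27)²) = √(3.970566 + 2.028505) = 2.4493 km
M: √((0.0121·111.32)² + (0.0343·111.27)²) = √(1.814334 + 14.566138) = 4.0473 km
N: √((-0.0163·111.32)² + (-0.0162·111.27)²) = √(3.292468 + 3.249273) = 2.5577 km
O: √((-0.0281·111.32)² + (0.0362·111.27)²) = √(9.784960 + 16.224575) = 5.1000 km
Minimum: B at 0.4402 km.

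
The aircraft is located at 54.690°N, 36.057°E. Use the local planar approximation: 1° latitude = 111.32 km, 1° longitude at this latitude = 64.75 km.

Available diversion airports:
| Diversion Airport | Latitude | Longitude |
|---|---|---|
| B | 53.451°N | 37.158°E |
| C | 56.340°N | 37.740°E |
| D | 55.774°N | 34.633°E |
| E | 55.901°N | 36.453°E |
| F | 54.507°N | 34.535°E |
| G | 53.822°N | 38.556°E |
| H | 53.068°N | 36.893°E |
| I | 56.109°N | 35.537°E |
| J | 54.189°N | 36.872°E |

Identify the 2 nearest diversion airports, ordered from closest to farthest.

J, F

Distances from 54.690°N, 36.057°E:
B: √((-1.239·111.32)² + (1.101·64.75)²) = √(19023.43803 + 5082.22846) = 155.260 km
C: √((1.650·111.32)² + (1.683·64.75)²) = √(33737.60768 + 11875.38716) = 213.572 km
D: √((1.084·111.32)² + (-1.424·64.75)²) = √(14561.46128 + 8501.57762) = 151.865 km
E: √((1.211·111.32)² + (0.396·64.75)²) = √(18173.33706 + 657.46088) = 137.225 km
F: √((-0.183·111.32)² + (-1.522·64.75)²) = √(415.00046 + 9712.00395) = 100.633 km
G: √((-0.868·111.32)² + (2.499·64.75)²) = √(9336.53750 + 26182.55701) = 188.465 km
H: √((-1.622·111.32)² + (0.836·64.75)²) = √(32602.28917 + 2930.16516) = 188.501 km
I: √((1.419·111.32)² + (-0.520·64.75)²) = √(24952.33464 + 1133.66890) = 161.512 km
J: √((-0.501·111.32)² + (0.815·64.75)²) = √(3110.44013 + 2784.80483) = 76.780 km
Sorted: J (76.780 km) < F (100.633 km) < E (137.225 km) < D (151.865 km) < …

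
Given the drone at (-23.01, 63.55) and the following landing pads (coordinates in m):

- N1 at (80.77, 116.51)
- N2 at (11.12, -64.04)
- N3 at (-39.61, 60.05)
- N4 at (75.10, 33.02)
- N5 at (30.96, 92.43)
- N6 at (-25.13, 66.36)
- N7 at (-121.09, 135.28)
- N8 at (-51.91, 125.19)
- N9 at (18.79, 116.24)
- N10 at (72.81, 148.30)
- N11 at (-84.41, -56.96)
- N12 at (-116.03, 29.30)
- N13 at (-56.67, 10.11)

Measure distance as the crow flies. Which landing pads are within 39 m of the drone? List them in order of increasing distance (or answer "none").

N6, N3

Distances from (-23.01, 63.55):
N1: √((103.78)² + (52.96)²) = √(10770.2884 + 2804.7616) = 116.51 m
N2: √((34.13)² + (-127.59)²) = √(1164.8569 + 16279.2081) = 132.08 m
N3: √((-16.60)² + (-3.50)²) = √(275.5600 + 12.2500) = 16.96 m
N4: √((98.11)² + (-30.53)²) = √(9625.5721 + 932.0809) = 102.75 m
N5: √((53.97)² + (28.88)²) = √(2912.7609 + 834.0544) = 61.21 m
N6: √((-2.12)² + (2.81)²) = √(4.4944 + 7.8961) = 3.52 m
N7: √((-98.08)² + (71.73)²) = √(9619.6864 + 5145.1929) = 121.51 m
N8: √((-28.90)² + (61.64)²) = √(835.2100 + 3799.4896) = 68.08 m
N9: √((41.80)² + (52.69)²) = √(1747.2400 + 2776.2361) = 67.26 m
N10: √((95.82)² + (84.75)²) = √(9181.4724 + 7182.5625) = 127.92 m
N11: √((-61.40)² + (-120.51)²) = √(3769.9600 + 14522.6601) = 135.25 m
N12: √((-93.02)² + (-34.25)²) = √(8652.7204 + 1173.0625) = 99.13 m
N13: √((-33.66)² + (-53.44)²) = √(1132.9956 + 2855.8336) = 63.16 m
Threshold 39 m: N6 (3.52 m), N3 (16.96 m) are within range.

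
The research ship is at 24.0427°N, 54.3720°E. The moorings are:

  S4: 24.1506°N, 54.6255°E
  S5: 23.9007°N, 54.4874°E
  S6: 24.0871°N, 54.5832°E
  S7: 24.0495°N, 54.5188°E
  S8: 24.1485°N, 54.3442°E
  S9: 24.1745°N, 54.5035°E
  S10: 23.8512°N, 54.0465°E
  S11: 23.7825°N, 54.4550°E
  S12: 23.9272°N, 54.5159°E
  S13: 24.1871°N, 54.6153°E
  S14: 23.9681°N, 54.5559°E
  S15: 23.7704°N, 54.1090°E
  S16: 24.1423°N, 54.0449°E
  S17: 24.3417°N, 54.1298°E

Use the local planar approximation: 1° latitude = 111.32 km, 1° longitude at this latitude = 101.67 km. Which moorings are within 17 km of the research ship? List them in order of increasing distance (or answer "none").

Distances from 24.0427°N, 54.3720°E:
S4: √((0.1079·111.32)² + (0.2535·101.67)²) = √(144.274403 + 664.265312) = 28.4348 km
S5: √((-0.1420·111.32)² + (0.1154·101.67)²) = √(249.875159 + 137.656672) = 19.6858 km
S6: √((0.0444·111.32)² + (0.2112·101.67)²) = √(24.429374 + 461.077017) = 22.0342 km
S7: √((0.0068·111.32)² + (0.1468·101.67)²) = √(0.573013 + 222.760282) = 14.9443 km
S8: √((0.1058·111.32)² + (-0.0278·101.67)²) = √(138.713181 + 7.988684) = 12.1121 km
S9: √((0.1318·111.32)² + (0.1315·101.67)²) = √(215.266880 + 178.746338) = 19.8498 km
S10: √((-0.1915·111.32)² + (-0.3255·101.67)²) = √(454.447744 + 1095.185368) = 39.3654 km
S11: √((-0.2602·111.32)² + (0.0830·101.67)²) = √(838.998105 + 71.210139) = 30.1697 km
S12: √((-0.1155·111.32)² + (0.1439·101.67)²) = √(165.314278 + 214.046058) = 19.4772 km
S13: √((0.1444·111.32)² + (0.2433·101.67)²) = √(258.393022 + 611.885082) = 29.5005 km
S14: √((-0.0746·111.32)² + (0.1839·101.67)²) = √(68.964255 + 349.582035) = 20.4584 km
S15: √((-0.2723·111.32)² + (-0.2630·101.67)²) = √(918.843776 + 714.985351) = 40.4207 km
S16: √((0.0996·111.32)² + (-0.3271·101.67)²) = √(122.932035 + 1105.978630) = 35.0558 km
S17: √((0.2990·111.32)² + (-0.2422·101.67)²) = √(1107.869923 + 606.364720) = 41.4033 km
Threshold 17 km: S8 (12.1121 km), S7 (14.9443 km) are within range.

S8, S7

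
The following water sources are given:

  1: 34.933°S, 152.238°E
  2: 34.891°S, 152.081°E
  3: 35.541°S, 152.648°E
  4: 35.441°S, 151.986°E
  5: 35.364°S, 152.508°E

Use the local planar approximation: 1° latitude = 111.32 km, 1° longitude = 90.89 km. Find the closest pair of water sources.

1 and 2

Pairwise distances:
1–2: 15.016 km
1–3: 77.263 km
1–4: 61.013 km
1–5: 53.891 km
2–3: 88.834 km
2–4: 61.832 km
2–5: 65.412 km
3–4: 61.190 km
3–5: 23.455 km
4–5: 48.213 km
Closest pair: 1–2 at 15.016 km.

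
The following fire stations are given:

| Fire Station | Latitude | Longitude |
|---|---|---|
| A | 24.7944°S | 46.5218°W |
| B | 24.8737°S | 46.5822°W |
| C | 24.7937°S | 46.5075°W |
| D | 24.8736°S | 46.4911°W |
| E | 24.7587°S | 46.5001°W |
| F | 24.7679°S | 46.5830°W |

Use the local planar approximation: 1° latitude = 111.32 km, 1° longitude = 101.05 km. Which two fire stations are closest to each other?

Pairwise distances:
A–C: 1.4471 km
C–E: 3.9673 km
A–E: 4.5389 km
A–F: 6.8518 km
C–F: 8.1520 km
E–F: 8.4394 km
C–D: 9.0475 km
B–D: 9.2057 km
A–D: 9.3464 km
A–B: 10.7322 km
B–C: 11.6743 km
B–F: 11.7779 km
D–E: 12.8230 km
D–F: 14.9897 km
B–E: 15.2549 km
Closest pair: A–C at 1.4471 km.

A and C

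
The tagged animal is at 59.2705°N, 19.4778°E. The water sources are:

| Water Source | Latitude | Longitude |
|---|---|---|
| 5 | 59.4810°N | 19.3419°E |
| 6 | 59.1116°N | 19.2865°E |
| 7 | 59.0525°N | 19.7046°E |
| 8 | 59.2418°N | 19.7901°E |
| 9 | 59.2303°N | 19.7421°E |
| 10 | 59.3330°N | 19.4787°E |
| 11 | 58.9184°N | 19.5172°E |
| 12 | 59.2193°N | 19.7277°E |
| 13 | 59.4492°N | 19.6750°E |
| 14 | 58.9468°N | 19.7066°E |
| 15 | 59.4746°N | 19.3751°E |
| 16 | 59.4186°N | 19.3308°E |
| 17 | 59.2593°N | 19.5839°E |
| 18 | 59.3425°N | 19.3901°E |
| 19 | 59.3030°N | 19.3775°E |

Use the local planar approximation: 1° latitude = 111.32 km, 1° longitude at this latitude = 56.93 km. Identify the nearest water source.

17

Distances from 59.2705°N, 19.4778°E:
5: √((0.2105·111.32)² + (-0.1359·56.93)²) = √(549.098928 + 59.857873) = 24.6771 km
6: √((-0.1589·111.32)² + (-0.1913·56.93)²) = √(312.891806 + 118.607543) = 20.7726 km
7: √((-0.2180·111.32)² + (0.2268·56.93)²) = √(588.924175 + 166.712617) = 27.4888 km
8: √((-0.0287·111.32)² + (0.3123·56.93)²) = √(10.207284 + 316.101339) = 18.0640 km
9: √((-0.0402·111.32)² + (0.2643·56.93)²) = √(20.026198 + 226.400141) = 15.6980 km
10: √((0.0625·111.32)² + (0.0009·56.93)²) = √(48.406806 + 0.002625) = 6.9577 km
11: √((-0.3521·111.32)² + (0.0394·56.93)²) = √(1536.308543 + 5.031237) = 39.2599 km
12: √((-0.0512·111.32)² + (0.2499·56.93)²) = √(32.485258 + 202.402037) = 15.3260 km
13: √((0.1787·111.32)² + (0.1972·56.93)²) = √(395.726834 + 126.036458) = 22.8421 km
14: √((-0.3237·111.32)² + (0.2288·56.93)²) = √(1298.469623 + 169.665839) = 38.3163 km
15: √((0.2041·111.32)² + (-0.1027·56.93)²) = √(516.217121 + 34.184030) = 23.4606 km
16: √((0.1481·111.32)² + (-0.1470·56.93)²) = √(271.804418 + 70.035307) = 18.4889 km
17: √((-0.0112·111.32)² + (0.1061·56.93)²) = √(1.554470 + 36.484898) = 6.1676 km
18: √((0.0720·111.32)² + (-0.0877·56.93)²) = √(64.240866 + 24.927662) = 9.4429 km
19: √((0.0325·111.32)² + (-0.1003·56.93)²) = √(13.089200 + 32.605002) = 6.7597 km
Minimum: 17 at 6.1676 km.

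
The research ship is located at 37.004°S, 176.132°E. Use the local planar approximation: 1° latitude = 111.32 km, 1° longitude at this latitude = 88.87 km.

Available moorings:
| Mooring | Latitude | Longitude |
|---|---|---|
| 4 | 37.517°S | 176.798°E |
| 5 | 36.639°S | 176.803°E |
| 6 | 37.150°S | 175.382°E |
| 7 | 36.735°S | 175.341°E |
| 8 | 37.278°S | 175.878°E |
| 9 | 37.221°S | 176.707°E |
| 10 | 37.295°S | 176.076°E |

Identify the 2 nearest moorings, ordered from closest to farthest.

Distances from 37.004°S, 176.132°E:
4: 82.246 km
5: 72.159 km
6: 68.605 km
7: 76.409 km
8: 37.946 km
9: 56.522 km
10: 32.774 km
Sorted: 10 (32.774 km) < 8 (37.946 km) < 9 (56.522 km) < 6 (68.605 km) < …

10, 8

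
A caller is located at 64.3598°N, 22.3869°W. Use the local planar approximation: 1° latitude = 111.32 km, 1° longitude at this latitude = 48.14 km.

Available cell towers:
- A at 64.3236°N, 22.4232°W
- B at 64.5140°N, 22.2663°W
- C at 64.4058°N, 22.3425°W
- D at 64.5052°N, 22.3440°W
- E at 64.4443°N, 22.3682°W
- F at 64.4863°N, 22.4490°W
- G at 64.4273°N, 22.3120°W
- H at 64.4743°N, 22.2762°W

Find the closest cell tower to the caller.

A

Distances from 64.3598°N, 22.3869°W:
A: 4.3924 km
B: 18.1208 km
C: 5.5489 km
D: 16.3171 km
E: 9.4495 km
F: 14.3958 km
G: 8.3344 km
H: 13.8153 km
Minimum: A at 4.3924 km.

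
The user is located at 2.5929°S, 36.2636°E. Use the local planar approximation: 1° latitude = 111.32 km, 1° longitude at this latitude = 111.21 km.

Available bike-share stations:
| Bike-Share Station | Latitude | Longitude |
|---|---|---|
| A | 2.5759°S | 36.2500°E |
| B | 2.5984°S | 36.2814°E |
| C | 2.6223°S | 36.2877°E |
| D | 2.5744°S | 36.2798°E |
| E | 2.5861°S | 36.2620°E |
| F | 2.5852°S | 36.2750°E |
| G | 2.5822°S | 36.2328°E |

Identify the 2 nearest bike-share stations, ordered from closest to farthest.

Distances from 2.5929°S, 36.2636°E:
A: 2.4226 km
B: 2.0721 km
C: 4.2302 km
D: 2.7362 km
E: 0.7776 km
F: 1.5304 km
G: 3.6265 km
Sorted: E (0.7776 km) < F (1.5304 km) < B (2.0721 km) < A (2.4226 km) < …

E, F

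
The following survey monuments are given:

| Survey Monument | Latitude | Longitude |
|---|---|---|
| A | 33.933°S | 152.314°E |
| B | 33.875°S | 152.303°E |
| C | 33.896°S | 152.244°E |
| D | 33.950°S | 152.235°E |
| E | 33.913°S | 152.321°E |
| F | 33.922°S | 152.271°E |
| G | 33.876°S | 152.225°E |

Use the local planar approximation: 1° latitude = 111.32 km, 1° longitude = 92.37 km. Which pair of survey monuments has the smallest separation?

A and E

Pairwise distances:
A–B: 6.536 km
A–C: 7.666 km
A–D: 7.539 km
A–E: 2.318 km
A–F: 4.156 km
A–G: 10.385 km
B–C: 5.930 km
B–D: 10.448 km
B–E: 4.545 km
B–F: 6.009 km
B–G: 7.206 km
C–D: 6.068 km
C–E: 7.360 km
C–F: 3.821 km
C–G: 2.835 km
D–E: 8.948 km
D–F: 4.558 km
D–G: 8.289 km
E–F: 4.726 km
E–G: 9.777 km
F–G: 6.654 km
Closest pair: A–E at 2.318 km.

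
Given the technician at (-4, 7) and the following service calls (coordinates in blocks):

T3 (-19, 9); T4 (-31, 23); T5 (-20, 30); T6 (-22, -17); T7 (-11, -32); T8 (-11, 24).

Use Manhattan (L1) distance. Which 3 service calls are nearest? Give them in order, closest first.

Distances from (-4, 7):
T3: 17 blocks
T4: 43 blocks
T5: 39 blocks
T6: 42 blocks
T7: 46 blocks
T8: 24 blocks
Sorted: T3 (17 blocks) < T8 (24 blocks) < T5 (39 blocks) < T6 (42 blocks) < T4 (43 blocks) < …

T3, T8, T5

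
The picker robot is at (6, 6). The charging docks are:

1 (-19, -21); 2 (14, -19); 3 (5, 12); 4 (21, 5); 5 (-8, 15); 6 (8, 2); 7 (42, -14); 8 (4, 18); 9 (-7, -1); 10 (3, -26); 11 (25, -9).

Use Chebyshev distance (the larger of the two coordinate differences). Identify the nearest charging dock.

Distances from (6, 6):
1: max(|-25|, |-27|) = 27
2: max(|8|, |-25|) = 25
3: max(|-1|, |6|) = 6
4: max(|15|, |-1|) = 15
5: max(|-14|, |9|) = 14
6: max(|2|, |-4|) = 4
7: max(|36|, |-20|) = 36
8: max(|-2|, |12|) = 12
9: max(|-13|, |-7|) = 13
10: max(|-3|, |-32|) = 32
11: max(|19|, |-15|) = 19
Minimum: 6 at 4.

6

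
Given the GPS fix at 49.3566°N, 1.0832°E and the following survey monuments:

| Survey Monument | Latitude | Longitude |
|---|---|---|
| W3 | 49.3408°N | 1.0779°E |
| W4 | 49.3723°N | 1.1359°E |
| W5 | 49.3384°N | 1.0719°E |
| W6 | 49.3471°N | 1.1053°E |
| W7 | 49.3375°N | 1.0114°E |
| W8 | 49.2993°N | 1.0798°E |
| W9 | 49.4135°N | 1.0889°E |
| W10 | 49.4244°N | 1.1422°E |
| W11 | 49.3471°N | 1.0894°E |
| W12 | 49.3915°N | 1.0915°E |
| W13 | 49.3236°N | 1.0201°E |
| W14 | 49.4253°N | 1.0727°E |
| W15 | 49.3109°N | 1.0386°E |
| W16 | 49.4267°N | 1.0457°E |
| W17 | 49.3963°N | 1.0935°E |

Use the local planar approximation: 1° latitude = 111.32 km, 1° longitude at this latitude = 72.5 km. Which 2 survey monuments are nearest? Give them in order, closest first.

Distances from 49.3566°N, 1.0832°E:
W3: √((-0.0158·111.32)² + (-0.0053·72.5)²) = √(3.093574 + 0.147648) = 1.8003 km
W4: √((0.0157·111.32)² + (0.0527·72.5)²) = √(3.054539 + 14.598131) = 4.2015 km
W5: √((-0.0182·111.32)² + (-0.0113·72.5)²) = √(4.104773 + 0.671171) = 2.1854 km
W6: √((-0.0095·111.32)² + (0.0221·72.5)²) = √(1.118391 + 2.567205) = 1.9198 km
W7: √((-0.0191·111.32)² + (-0.0718·72.5)²) = √(4.520777 + 27.097230) = 5.6230 km
W8: √((-0.0573·111.32)² + (-0.0034·72.5)²) = √(40.686997 + 0.060762) = 6.3834 km
W9: √((0.0569·111.32)² + (0.0057·72.5)²) = √(40.120924 + 0.170776) = 6.3476 km
W10: √((0.0678·111.32)² + (0.0590·72.5)²) = √(56.964696 + 18.297006) = 8.6754 km
W11: √((-0.0095·111.32)² + (0.0062·72.5)²) = √(1.118391 + 0.202050) = 1.1491 km
W12: √((0.0349·111.32)² + (0.0083·72.5)²) = √(15.093753 + 0.362103) = 3.9314 km
W13: √((-0.0330·111.32)² + (-0.0631·72.5)²) = √(13.495043 + 20.928338) = 5.8671 km
W14: √((0.0687·111.32)² + (-0.0105·72.5)²) = √(58.487071 + 0.579502) = 7.6855 km
W15: √((-0.0457·111.32)² + (-0.0446·72.5)²) = √(25.880865 + 10.455522) = 6.0280 km
W16: √((0.0701·111.32)² + (-0.0375·72.5)²) = √(60.895112 + 7.391602) = 8.2636 km
W17: √((0.0397·111.32)² + (0.0103·72.5)²) = √(19.531132 + 0.557636) = 4.4820 km
Sorted: W11 (1.1491 km) < W3 (1.8003 km) < W6 (1.9198 km) < W5 (2.1854 km) < …

W11, W3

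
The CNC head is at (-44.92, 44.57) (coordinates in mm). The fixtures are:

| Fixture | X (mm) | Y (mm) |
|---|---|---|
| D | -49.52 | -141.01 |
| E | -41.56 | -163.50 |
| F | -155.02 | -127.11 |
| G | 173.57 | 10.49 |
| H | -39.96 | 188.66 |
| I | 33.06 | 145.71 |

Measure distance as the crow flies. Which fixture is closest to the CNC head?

I

Distances from (-44.92, 44.57):
D: √((-4.60)² + (-185.58)²) = √(21.1600 + 34439.9364) = 185.64 mm
E: √((3.36)² + (-208.07)²) = √(11.2896 + 43293.1249) = 208.10 mm
F: √((-110.10)² + (-171.68)²) = √(12122.0100 + 29474.0224) = 203.95 mm
G: √((218.49)² + (-34.08)²) = √(47737.8801 + 1161.4464) = 221.13 mm
H: √((4.96)² + (144.09)²) = √(24.6016 + 20761.9281) = 144.18 mm
I: √((77.98)² + (101.14)²) = √(6080.8804 + 10229.2996) = 127.71 mm
Minimum: I at 127.71 mm.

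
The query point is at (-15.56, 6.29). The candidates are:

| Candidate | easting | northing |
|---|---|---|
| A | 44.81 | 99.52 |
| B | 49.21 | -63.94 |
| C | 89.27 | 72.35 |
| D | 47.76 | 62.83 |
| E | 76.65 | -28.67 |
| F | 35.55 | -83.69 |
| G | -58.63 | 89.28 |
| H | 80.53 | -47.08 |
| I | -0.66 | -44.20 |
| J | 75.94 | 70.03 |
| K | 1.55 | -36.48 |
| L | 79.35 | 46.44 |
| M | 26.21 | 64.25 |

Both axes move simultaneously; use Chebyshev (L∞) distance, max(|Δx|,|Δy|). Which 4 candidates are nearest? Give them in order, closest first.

Distances from (-15.56, 6.29):
A: max(|60.37|, |93.23|) = 93.23
B: max(|64.77|, |-70.23|) = 70.23
C: max(|104.83|, |66.06|) = 104.83
D: max(|63.32|, |56.54|) = 63.32
E: max(|92.21|, |-34.96|) = 92.21
F: max(|51.11|, |-89.98|) = 89.98
G: max(|-43.07|, |82.99|) = 82.99
H: max(|96.09|, |-53.37|) = 96.09
I: max(|14.90|, |-50.49|) = 50.49
J: max(|91.50|, |63.74|) = 91.50
K: max(|17.11|, |-42.77|) = 42.77
L: max(|94.91|, |40.15|) = 94.91
M: max(|41.77|, |57.96|) = 57.96
Sorted: K (42.77) < I (50.49) < M (57.96) < D (63.32) < B (70.23) < G (82.99) < …

K, I, M, D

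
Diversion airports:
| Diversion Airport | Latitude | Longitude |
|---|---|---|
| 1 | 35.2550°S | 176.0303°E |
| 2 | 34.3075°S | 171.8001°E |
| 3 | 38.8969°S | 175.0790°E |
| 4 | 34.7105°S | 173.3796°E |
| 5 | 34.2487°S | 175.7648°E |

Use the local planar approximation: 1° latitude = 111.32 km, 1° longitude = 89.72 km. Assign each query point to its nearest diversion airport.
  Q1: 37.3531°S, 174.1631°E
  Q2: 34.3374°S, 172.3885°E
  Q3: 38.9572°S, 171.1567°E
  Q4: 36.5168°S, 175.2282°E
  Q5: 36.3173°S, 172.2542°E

Q1→3; Q2→2; Q3→3; Q4→1; Q5→4

Q1 at 37.3531°S, 174.1631°E:
  1: 287.4286 km
  2: 399.8663 km
  3: 190.4917 km
  4: 302.4565 km
  5: 374.2697 km
  → nearest: 3 (190.4917 km)
Q2 at 34.3374°S, 172.3885°E:
  1: 342.3369 km
  2: 52.8961 km
  3: 562.0415 km
  4: 98.1431 km
  5: 303.0825 km
  → nearest: 2 (52.8961 km)
Q3 at 38.9572°S, 171.1567°E:
  1: 600.8710 km
  2: 520.8136 km
  3: 351.9728 km
  4: 513.0900 km
  5: 667.5815 km
  → nearest: 3 (351.9728 km)
Q4 at 36.5168°S, 175.2282°E:
  1: 157.8255 km
  2: 393.8082 km
  3: 265.2907 km
  4: 260.6539 km
  5: 257.0339 km
  → nearest: 1 (157.8255 km)
Q5 at 36.3173°S, 172.2542°E:
  1: 358.8372 km
  2: 227.4103 km
  3: 383.0063 km
  4: 205.4002 km
  5: 390.1718 km
  → nearest: 4 (205.4002 km)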